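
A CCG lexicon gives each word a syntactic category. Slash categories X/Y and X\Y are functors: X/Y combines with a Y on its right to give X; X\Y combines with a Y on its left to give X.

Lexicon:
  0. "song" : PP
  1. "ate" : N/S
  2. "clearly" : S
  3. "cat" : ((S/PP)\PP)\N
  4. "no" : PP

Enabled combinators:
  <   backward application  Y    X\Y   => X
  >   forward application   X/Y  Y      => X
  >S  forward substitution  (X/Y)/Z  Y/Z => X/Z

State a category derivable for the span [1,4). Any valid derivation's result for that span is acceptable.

[0,5] S   >
  [0,4] S/PP   <
    [0,1] "song" : PP
    [1,4] (S/PP)\PP   <
      [1,3] N   >
        [1,2] "ate" : N/S
        [2,3] "clearly" : S
      [3,4] "cat" : ((S/PP)\PP)\N
  [4,5] "no" : PP

(S/PP)\PP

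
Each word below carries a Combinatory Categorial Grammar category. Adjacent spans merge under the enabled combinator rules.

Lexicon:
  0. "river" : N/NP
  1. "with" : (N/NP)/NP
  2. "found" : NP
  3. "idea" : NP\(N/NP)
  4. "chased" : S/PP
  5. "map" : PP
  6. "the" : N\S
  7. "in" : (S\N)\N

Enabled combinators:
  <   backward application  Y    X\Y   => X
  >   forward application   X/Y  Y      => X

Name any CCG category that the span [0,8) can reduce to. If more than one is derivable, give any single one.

[0,8] S   <
  [0,4] N   >
    [0,1] "river" : N/NP
    [1,4] NP   <
      [1,3] N/NP   >
        [1,2] "with" : (N/NP)/NP
        [2,3] "found" : NP
      [3,4] "idea" : NP\(N/NP)
  [4,8] S\N   <
    [4,7] N   <
      [4,6] S   >
        [4,5] "chased" : S/PP
        [5,6] "map" : PP
      [6,7] "the" : N\S
    [7,8] "in" : (S\N)\N

S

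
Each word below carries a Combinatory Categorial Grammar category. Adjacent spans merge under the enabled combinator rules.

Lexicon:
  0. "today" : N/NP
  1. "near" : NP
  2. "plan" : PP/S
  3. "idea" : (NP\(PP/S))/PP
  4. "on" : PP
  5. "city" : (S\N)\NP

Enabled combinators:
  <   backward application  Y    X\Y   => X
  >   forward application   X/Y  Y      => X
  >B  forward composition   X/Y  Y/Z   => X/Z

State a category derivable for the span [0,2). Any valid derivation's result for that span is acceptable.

[0,6] S   <
  [0,2] N   >
    [0,1] "today" : N/NP
    [1,2] "near" : NP
  [2,6] S\N   <
    [2,5] NP   <
      [2,3] "plan" : PP/S
      [3,5] NP\(PP/S)   >
        [3,4] "idea" : (NP\(PP/S))/PP
        [4,5] "on" : PP
    [5,6] "city" : (S\N)\NP

N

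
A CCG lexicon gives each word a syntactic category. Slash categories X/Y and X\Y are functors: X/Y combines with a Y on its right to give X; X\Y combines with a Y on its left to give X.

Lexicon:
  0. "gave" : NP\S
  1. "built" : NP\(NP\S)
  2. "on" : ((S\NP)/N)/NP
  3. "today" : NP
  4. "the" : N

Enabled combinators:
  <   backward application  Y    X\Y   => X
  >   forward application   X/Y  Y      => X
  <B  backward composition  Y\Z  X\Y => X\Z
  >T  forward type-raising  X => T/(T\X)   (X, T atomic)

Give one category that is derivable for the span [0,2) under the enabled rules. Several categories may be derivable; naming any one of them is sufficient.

[0,5] S   <
  [0,2] NP   <
    [0,1] "gave" : NP\S
    [1,2] "built" : NP\(NP\S)
  [2,5] S\NP   >
    [2,4] (S\NP)/N   >
      [2,3] "on" : ((S\NP)/N)/NP
      [3,4] "today" : NP
    [4,5] "the" : N

NP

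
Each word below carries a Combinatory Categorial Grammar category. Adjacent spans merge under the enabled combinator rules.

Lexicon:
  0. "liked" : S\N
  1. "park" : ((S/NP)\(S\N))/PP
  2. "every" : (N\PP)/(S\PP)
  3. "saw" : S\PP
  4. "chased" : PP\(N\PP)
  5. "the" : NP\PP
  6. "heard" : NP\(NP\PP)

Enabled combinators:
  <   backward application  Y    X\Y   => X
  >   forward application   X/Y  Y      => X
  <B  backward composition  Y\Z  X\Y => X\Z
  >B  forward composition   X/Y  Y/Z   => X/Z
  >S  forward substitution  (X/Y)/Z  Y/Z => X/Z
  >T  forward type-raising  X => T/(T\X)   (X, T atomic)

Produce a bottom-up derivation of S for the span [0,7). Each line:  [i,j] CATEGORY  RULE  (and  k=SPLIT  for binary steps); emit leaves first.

[0,7] S   >
  [0,5] S/NP   <
    [0,1] "liked" : S\N
    [1,5] (S/NP)\(S\N)   >
      [1,2] "park" : ((S/NP)\(S\N))/PP
      [2,5] PP   <
        [2,4] N\PP   >
          [2,3] "every" : (N\PP)/(S\PP)
          [3,4] "saw" : S\PP
        [4,5] "chased" : PP\(N\PP)
  [5,7] NP   <
    [5,6] "the" : NP\PP
    [6,7] "heard" : NP\(NP\PP)

[0,1] S\N  lex  "liked"
[1,2] ((S/NP)\(S\N))/PP  lex  "park"
[2,3] (N\PP)/(S\PP)  lex  "every"
[3,4] S\PP  lex  "saw"
[2,4] N\PP  >  k=3
[4,5] PP\(N\PP)  lex  "chased"
[2,5] PP  <  k=4
[1,5] (S/NP)\(S\N)  >  k=2
[0,5] S/NP  <  k=1
[5,6] NP\PP  lex  "the"
[6,7] NP\(NP\PP)  lex  "heard"
[5,7] NP  <  k=6
[0,7] S  >  k=5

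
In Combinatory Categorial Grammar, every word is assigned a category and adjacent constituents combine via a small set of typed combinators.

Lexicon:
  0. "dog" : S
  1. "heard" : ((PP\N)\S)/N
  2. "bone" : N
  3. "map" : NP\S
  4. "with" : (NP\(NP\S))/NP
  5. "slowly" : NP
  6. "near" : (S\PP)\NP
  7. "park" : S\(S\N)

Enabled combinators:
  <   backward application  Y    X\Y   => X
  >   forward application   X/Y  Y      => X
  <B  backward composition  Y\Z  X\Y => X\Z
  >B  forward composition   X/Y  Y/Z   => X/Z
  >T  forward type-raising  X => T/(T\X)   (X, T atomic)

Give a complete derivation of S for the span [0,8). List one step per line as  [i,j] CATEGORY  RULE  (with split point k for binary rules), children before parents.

[0,8] S   <
  [0,7] S\N   <B
    [0,3] PP\N   <
      [0,1] "dog" : S
      [1,3] (PP\N)\S   >
        [1,2] "heard" : ((PP\N)\S)/N
        [2,3] "bone" : N
    [3,7] S\PP   <
      [3,6] NP   <
        [3,4] "map" : NP\S
        [4,6] NP\(NP\S)   >
          [4,5] "with" : (NP\(NP\S))/NP
          [5,6] "slowly" : NP
      [6,7] "near" : (S\PP)\NP
  [7,8] "park" : S\(S\N)

[0,1] S  lex  "dog"
[1,2] ((PP\N)\S)/N  lex  "heard"
[2,3] N  lex  "bone"
[1,3] (PP\N)\S  >  k=2
[0,3] PP\N  <  k=1
[3,4] NP\S  lex  "map"
[4,5] (NP\(NP\S))/NP  lex  "with"
[5,6] NP  lex  "slowly"
[4,6] NP\(NP\S)  >  k=5
[3,6] NP  <  k=4
[6,7] (S\PP)\NP  lex  "near"
[3,7] S\PP  <  k=6
[0,7] S\N  <B  k=3
[7,8] S\(S\N)  lex  "park"
[0,8] S  <  k=7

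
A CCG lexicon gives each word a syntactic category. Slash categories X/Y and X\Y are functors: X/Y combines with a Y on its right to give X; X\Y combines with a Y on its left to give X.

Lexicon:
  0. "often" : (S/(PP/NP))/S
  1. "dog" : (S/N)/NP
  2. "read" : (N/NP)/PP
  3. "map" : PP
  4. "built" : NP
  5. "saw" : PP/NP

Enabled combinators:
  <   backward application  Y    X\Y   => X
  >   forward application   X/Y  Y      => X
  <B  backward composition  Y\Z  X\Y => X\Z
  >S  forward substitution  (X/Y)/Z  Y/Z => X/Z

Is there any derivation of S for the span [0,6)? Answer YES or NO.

YES

[0,6] S   >
  [0,5] S/(PP/NP)   >
    [0,1] "often" : (S/(PP/NP))/S
    [1,5] S   >
      [1,4] S/NP   >S
        [1,2] "dog" : (S/N)/NP
        [2,4] N/NP   >
          [2,3] "read" : (N/NP)/PP
          [3,4] "map" : PP
      [4,5] "built" : NP
  [5,6] "saw" : PP/NP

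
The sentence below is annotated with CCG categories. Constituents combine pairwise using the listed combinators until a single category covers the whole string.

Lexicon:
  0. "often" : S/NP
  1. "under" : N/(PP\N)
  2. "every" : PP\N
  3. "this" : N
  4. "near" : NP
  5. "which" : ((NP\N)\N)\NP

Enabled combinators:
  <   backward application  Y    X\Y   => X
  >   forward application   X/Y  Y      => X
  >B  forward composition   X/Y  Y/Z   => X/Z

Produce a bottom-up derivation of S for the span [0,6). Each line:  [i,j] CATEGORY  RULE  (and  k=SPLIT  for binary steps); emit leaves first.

[0,1] S/NP  lex  "often"
[1,2] N/(PP\N)  lex  "under"
[2,3] PP\N  lex  "every"
[1,3] N  >  k=2
[3,4] N  lex  "this"
[4,5] NP  lex  "near"
[5,6] ((NP\N)\N)\NP  lex  "which"
[4,6] (NP\N)\N  <  k=5
[3,6] NP\N  <  k=4
[1,6] NP  <  k=3
[0,6] S  >  k=1

[0,6] S   >
  [0,1] "often" : S/NP
  [1,6] NP   <
    [1,3] N   >
      [1,2] "under" : N/(PP\N)
      [2,3] "every" : PP\N
    [3,6] NP\N   <
      [3,4] "this" : N
      [4,6] (NP\N)\N   <
        [4,5] "near" : NP
        [5,6] "which" : ((NP\N)\N)\NP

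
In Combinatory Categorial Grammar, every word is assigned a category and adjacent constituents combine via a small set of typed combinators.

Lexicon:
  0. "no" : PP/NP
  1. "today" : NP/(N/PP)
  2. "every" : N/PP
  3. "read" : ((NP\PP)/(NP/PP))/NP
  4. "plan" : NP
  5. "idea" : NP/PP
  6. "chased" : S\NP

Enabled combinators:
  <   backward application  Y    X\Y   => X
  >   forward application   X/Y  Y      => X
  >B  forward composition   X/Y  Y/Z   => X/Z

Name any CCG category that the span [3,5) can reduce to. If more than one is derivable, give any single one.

[0,7] S   <
  [0,6] NP   <
    [0,3] PP   >
      [0,1] "no" : PP/NP
      [1,3] NP   >
        [1,2] "today" : NP/(N/PP)
        [2,3] "every" : N/PP
    [3,6] NP\PP   >
      [3,5] (NP\PP)/(NP/PP)   >
        [3,4] "read" : ((NP\PP)/(NP/PP))/NP
        [4,5] "plan" : NP
      [5,6] "idea" : NP/PP
  [6,7] "chased" : S\NP

(NP\PP)/(NP/PP)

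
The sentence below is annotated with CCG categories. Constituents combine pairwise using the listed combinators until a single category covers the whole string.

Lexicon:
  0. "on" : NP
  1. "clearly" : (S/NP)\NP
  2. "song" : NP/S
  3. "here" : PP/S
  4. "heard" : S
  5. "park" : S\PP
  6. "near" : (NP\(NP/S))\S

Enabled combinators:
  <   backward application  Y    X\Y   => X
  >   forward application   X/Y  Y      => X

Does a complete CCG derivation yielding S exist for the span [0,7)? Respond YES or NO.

YES

[0,7] S   >
  [0,2] S/NP   <
    [0,1] "on" : NP
    [1,2] "clearly" : (S/NP)\NP
  [2,7] NP   <
    [2,3] "song" : NP/S
    [3,7] NP\(NP/S)   <
      [3,6] S   <
        [3,5] PP   >
          [3,4] "here" : PP/S
          [4,5] "heard" : S
        [5,6] "park" : S\PP
      [6,7] "near" : (NP\(NP/S))\S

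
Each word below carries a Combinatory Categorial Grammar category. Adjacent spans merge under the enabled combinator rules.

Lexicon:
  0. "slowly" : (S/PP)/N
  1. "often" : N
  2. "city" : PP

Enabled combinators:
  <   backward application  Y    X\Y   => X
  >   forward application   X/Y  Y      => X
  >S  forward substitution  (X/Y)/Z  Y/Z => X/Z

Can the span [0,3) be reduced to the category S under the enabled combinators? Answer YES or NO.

[0,3] S   >
  [0,2] S/PP   >
    [0,1] "slowly" : (S/PP)/N
    [1,2] "often" : N
  [2,3] "city" : PP

YES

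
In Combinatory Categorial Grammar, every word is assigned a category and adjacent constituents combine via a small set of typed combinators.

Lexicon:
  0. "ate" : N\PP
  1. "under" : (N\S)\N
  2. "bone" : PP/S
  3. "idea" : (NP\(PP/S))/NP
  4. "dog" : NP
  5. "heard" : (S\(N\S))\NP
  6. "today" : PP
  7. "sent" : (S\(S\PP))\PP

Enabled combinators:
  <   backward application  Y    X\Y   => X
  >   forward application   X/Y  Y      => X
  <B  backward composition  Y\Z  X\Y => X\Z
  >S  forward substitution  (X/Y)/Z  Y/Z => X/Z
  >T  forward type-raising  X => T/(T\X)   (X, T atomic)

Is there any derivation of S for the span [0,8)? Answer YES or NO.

YES

[0,8] S   <
  [0,6] S\PP   <B
    [0,1] "ate" : N\PP
    [1,6] S\N   <B
      [1,2] "under" : (N\S)\N
      [2,6] S\(N\S)   <
        [2,5] NP   <
          [2,3] "bone" : PP/S
          [3,5] NP\(PP/S)   >
            [3,4] "idea" : (NP\(PP/S))/NP
            [4,5] "dog" : NP
        [5,6] "heard" : (S\(N\S))\NP
  [6,8] S\(S\PP)   <
    [6,7] "today" : PP
    [7,8] "sent" : (S\(S\PP))\PP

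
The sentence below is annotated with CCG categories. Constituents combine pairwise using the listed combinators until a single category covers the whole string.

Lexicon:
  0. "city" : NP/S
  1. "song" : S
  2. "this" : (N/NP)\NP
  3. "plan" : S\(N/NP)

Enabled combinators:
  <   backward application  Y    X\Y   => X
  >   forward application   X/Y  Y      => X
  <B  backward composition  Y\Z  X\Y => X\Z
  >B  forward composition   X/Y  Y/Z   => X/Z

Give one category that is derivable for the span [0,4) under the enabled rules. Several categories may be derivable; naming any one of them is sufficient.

[0,4] S   <
  [0,3] N/NP   <
    [0,2] NP   >
      [0,1] "city" : NP/S
      [1,2] "song" : S
    [2,3] "this" : (N/NP)\NP
  [3,4] "plan" : S\(N/NP)

S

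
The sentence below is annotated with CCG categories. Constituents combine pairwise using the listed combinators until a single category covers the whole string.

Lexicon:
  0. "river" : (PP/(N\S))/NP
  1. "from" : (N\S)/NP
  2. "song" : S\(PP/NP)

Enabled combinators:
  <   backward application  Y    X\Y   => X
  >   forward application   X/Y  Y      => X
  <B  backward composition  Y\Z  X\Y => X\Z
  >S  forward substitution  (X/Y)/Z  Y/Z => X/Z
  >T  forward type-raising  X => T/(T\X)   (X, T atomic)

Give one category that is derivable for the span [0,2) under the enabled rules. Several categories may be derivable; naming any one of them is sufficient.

[0,3] S   <
  [0,2] PP/NP   >S
    [0,1] "river" : (PP/(N\S))/NP
    [1,2] "from" : (N\S)/NP
  [2,3] "song" : S\(PP/NP)

PP/NP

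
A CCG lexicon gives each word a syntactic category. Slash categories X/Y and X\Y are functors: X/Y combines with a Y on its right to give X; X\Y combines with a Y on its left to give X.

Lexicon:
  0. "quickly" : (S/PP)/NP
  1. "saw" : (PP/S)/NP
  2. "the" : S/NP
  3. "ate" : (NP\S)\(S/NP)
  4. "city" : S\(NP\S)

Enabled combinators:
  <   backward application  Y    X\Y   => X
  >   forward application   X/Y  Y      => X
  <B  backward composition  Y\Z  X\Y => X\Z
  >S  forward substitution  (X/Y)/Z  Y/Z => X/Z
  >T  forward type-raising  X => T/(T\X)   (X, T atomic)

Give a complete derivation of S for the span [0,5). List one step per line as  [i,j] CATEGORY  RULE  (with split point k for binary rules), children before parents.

[0,1] (S/PP)/NP  lex  "quickly"
[1,2] (PP/S)/NP  lex  "saw"
[2,3] S/NP  lex  "the"
[1,3] PP/NP  >S  k=2
[0,3] S/NP  >S  k=1
[3,4] (NP\S)\(S/NP)  lex  "ate"
[0,4] NP\S  <  k=3
[4,5] S\(NP\S)  lex  "city"
[0,5] S  <  k=4

[0,5] S   <
  [0,4] NP\S   <
    [0,3] S/NP   >S
      [0,1] "quickly" : (S/PP)/NP
      [1,3] PP/NP   >S
        [1,2] "saw" : (PP/S)/NP
        [2,3] "the" : S/NP
    [3,4] "ate" : (NP\S)\(S/NP)
  [4,5] "city" : S\(NP\S)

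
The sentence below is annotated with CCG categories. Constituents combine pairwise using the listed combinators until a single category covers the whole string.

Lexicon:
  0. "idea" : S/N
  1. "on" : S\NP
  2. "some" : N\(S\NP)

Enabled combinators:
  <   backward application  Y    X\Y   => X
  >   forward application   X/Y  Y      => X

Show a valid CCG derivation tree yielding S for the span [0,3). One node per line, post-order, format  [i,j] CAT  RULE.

[0,1] S/N  lex  "idea"
[1,2] S\NP  lex  "on"
[2,3] N\(S\NP)  lex  "some"
[1,3] N  <  k=2
[0,3] S  >  k=1

[0,3] S   >
  [0,1] "idea" : S/N
  [1,3] N   <
    [1,2] "on" : S\NP
    [2,3] "some" : N\(S\NP)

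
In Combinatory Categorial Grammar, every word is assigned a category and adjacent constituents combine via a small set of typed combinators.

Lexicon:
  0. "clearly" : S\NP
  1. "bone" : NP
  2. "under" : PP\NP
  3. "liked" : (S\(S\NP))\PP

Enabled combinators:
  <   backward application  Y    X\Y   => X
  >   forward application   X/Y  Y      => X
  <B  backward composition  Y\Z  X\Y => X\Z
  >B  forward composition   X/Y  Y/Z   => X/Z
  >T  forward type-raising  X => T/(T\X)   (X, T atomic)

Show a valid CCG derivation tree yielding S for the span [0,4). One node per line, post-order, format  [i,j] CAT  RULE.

[0,4] S   <
  [0,1] "clearly" : S\NP
  [1,4] S\(S\NP)   <
    [1,3] PP   >
      [1,2] PP/(PP\NP)   >T
        [1,2] "bone" : NP
      [2,3] "under" : PP\NP
    [3,4] "liked" : (S\(S\NP))\PP

[0,1] S\NP  lex  "clearly"
[1,2] NP  lex  "bone"
[1,2] PP/(PP\NP)  >T
[2,3] PP\NP  lex  "under"
[1,3] PP  >  k=2
[3,4] (S\(S\NP))\PP  lex  "liked"
[1,4] S\(S\NP)  <  k=3
[0,4] S  <  k=1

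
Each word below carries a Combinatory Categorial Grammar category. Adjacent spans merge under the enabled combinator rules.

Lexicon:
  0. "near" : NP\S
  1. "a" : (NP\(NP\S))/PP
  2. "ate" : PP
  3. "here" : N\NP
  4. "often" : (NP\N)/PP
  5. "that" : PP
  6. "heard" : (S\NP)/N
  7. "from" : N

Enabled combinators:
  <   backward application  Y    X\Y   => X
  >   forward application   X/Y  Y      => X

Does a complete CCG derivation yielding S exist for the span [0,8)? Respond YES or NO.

[0,8] S   <
  [0,6] NP   <
    [0,4] N   <
      [0,3] NP   <
        [0,1] "near" : NP\S
        [1,3] NP\(NP\S)   >
          [1,2] "a" : (NP\(NP\S))/PP
          [2,3] "ate" : PP
      [3,4] "here" : N\NP
    [4,6] NP\N   >
      [4,5] "often" : (NP\N)/PP
      [5,6] "that" : PP
  [6,8] S\NP   >
    [6,7] "heard" : (S\NP)/N
    [7,8] "from" : N

YES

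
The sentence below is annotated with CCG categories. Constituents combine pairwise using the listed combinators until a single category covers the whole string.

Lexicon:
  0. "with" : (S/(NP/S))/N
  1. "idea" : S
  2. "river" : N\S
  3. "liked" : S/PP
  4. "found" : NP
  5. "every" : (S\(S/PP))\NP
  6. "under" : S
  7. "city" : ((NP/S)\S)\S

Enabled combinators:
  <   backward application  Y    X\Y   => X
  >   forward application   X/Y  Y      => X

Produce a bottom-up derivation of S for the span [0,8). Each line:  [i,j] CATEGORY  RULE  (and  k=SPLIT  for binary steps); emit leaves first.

[0,1] (S/(NP/S))/N  lex  "with"
[1,2] S  lex  "idea"
[2,3] N\S  lex  "river"
[1,3] N  <  k=2
[0,3] S/(NP/S)  >  k=1
[3,4] S/PP  lex  "liked"
[4,5] NP  lex  "found"
[5,6] (S\(S/PP))\NP  lex  "every"
[4,6] S\(S/PP)  <  k=5
[3,6] S  <  k=4
[6,7] S  lex  "under"
[7,8] ((NP/S)\S)\S  lex  "city"
[6,8] (NP/S)\S  <  k=7
[3,8] NP/S  <  k=6
[0,8] S  >  k=3

[0,8] S   >
  [0,3] S/(NP/S)   >
    [0,1] "with" : (S/(NP/S))/N
    [1,3] N   <
      [1,2] "idea" : S
      [2,3] "river" : N\S
  [3,8] NP/S   <
    [3,6] S   <
      [3,4] "liked" : S/PP
      [4,6] S\(S/PP)   <
        [4,5] "found" : NP
        [5,6] "every" : (S\(S/PP))\NP
    [6,8] (NP/S)\S   <
      [6,7] "under" : S
      [7,8] "city" : ((NP/S)\S)\S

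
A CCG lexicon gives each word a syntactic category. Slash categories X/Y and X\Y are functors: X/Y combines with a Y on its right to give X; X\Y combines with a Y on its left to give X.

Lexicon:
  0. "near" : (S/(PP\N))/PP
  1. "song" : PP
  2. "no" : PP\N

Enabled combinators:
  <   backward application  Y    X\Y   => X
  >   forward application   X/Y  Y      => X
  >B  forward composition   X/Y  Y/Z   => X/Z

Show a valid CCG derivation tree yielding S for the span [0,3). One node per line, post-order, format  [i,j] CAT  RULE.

[0,1] (S/(PP\N))/PP  lex  "near"
[1,2] PP  lex  "song"
[0,2] S/(PP\N)  >  k=1
[2,3] PP\N  lex  "no"
[0,3] S  >  k=2

[0,3] S   >
  [0,2] S/(PP\N)   >
    [0,1] "near" : (S/(PP\N))/PP
    [1,2] "song" : PP
  [2,3] "no" : PP\N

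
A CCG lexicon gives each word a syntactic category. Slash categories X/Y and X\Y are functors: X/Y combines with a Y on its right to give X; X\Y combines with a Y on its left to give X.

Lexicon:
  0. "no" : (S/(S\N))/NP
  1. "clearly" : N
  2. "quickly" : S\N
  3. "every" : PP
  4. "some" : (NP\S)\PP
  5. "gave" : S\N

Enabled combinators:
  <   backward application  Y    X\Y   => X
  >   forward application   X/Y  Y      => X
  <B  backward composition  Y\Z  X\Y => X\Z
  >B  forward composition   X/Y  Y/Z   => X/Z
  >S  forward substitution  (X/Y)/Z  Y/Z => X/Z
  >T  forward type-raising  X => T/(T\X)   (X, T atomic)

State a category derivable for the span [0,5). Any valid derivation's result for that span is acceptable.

[0,6] S   >
  [0,5] S/(S\N)   >
    [0,1] "no" : (S/(S\N))/NP
    [1,5] NP   <
      [1,3] S   >
        [1,2] S/(S\N)   >T
          [1,2] "clearly" : N
        [2,3] "quickly" : S\N
      [3,5] NP\S   <
        [3,4] "every" : PP
        [4,5] "some" : (NP\S)\PP
  [5,6] "gave" : S\N

S/(S\N)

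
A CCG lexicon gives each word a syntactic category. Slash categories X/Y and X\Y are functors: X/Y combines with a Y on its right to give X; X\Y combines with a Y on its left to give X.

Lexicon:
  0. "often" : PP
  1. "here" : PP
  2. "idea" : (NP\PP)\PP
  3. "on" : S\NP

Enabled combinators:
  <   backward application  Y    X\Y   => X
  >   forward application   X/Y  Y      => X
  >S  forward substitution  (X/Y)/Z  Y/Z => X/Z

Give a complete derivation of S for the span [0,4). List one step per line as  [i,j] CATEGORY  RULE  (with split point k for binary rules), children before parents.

[0,1] PP  lex  "often"
[1,2] PP  lex  "here"
[2,3] (NP\PP)\PP  lex  "idea"
[1,3] NP\PP  <  k=2
[0,3] NP  <  k=1
[3,4] S\NP  lex  "on"
[0,4] S  <  k=3

[0,4] S   <
  [0,3] NP   <
    [0,1] "often" : PP
    [1,3] NP\PP   <
      [1,2] "here" : PP
      [2,3] "idea" : (NP\PP)\PP
  [3,4] "on" : S\NP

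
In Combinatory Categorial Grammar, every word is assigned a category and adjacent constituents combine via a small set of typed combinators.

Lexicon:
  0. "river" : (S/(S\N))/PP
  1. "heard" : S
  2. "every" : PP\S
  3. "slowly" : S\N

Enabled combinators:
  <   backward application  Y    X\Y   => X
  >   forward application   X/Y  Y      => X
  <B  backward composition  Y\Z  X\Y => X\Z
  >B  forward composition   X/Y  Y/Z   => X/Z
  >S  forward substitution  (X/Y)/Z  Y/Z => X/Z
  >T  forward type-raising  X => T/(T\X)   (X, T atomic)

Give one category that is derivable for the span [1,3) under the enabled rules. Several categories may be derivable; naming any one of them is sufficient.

[0,4] S   >
  [0,3] S/(S\N)   >
    [0,1] "river" : (S/(S\N))/PP
    [1,3] PP   >
      [1,2] PP/(PP\S)   >T
        [1,2] "heard" : S
      [2,3] "every" : PP\S
  [3,4] "slowly" : S\N

PP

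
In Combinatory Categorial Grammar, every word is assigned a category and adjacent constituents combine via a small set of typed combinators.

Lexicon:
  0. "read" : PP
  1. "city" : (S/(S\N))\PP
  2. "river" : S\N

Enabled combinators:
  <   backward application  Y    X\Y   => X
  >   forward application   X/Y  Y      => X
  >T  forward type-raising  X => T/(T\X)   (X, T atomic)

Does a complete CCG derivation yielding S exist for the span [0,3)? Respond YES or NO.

[0,3] S   >
  [0,2] S/(S\N)   <
    [0,1] "read" : PP
    [1,2] "city" : (S/(S\N))\PP
  [2,3] "river" : S\N

YES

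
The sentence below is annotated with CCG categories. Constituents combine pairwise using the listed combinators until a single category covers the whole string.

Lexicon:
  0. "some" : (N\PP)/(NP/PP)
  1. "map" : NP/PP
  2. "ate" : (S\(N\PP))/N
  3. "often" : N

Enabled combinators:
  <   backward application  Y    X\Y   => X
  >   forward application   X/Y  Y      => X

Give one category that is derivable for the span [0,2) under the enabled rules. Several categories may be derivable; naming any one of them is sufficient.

N\PP

[0,4] S   <
  [0,2] N\PP   >
    [0,1] "some" : (N\PP)/(NP/PP)
    [1,2] "map" : NP/PP
  [2,4] S\(N\PP)   >
    [2,3] "ate" : (S\(N\PP))/N
    [3,4] "often" : N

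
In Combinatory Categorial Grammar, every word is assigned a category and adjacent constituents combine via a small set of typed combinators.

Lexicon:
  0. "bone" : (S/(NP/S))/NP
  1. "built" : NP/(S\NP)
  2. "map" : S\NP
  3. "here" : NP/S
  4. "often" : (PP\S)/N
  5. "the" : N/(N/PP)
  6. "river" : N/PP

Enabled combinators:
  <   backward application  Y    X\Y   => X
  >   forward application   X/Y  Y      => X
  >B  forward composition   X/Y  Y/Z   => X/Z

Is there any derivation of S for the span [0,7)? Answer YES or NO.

NO

(S/(NP/S))/NP NP/(S\NP) S\NP NP/S (PP\S)/N N/(N/PP) N/PP
CKY chart[0,7] = {PP}; S ∉ chart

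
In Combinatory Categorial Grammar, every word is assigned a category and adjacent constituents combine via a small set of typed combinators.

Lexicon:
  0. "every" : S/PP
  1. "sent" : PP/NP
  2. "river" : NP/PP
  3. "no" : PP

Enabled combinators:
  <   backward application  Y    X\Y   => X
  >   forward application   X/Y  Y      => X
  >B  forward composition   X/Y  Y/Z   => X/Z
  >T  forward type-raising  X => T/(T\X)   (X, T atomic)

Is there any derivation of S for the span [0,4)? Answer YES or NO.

[0,4] S   >
  [0,1] "every" : S/PP
  [1,4] PP   >
    [1,2] "sent" : PP/NP
    [2,4] NP   >
      [2,3] "river" : NP/PP
      [3,4] "no" : PP

YES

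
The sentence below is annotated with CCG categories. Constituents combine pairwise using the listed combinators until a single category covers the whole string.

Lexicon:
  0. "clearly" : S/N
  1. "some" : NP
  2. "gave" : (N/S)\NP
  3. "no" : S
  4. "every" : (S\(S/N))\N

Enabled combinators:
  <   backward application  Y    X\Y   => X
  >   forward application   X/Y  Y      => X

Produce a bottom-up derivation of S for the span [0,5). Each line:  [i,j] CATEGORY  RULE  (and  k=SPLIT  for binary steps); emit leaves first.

[0,5] S   <
  [0,1] "clearly" : S/N
  [1,5] S\(S/N)   <
    [1,4] N   >
      [1,3] N/S   <
        [1,2] "some" : NP
        [2,3] "gave" : (N/S)\NP
      [3,4] "no" : S
    [4,5] "every" : (S\(S/N))\N

[0,1] S/N  lex  "clearly"
[1,2] NP  lex  "some"
[2,3] (N/S)\NP  lex  "gave"
[1,3] N/S  <  k=2
[3,4] S  lex  "no"
[1,4] N  >  k=3
[4,5] (S\(S/N))\N  lex  "every"
[1,5] S\(S/N)  <  k=4
[0,5] S  <  k=1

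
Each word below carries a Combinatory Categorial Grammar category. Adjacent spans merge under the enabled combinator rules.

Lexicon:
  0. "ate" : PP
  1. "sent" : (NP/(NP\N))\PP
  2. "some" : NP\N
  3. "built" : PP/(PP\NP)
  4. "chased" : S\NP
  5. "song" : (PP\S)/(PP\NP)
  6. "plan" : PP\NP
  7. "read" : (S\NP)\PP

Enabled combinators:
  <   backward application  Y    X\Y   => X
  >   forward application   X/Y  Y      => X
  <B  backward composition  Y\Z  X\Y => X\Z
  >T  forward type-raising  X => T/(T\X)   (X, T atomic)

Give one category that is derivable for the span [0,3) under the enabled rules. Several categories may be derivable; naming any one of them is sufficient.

NP

[0,8] S   <
  [0,3] NP   >
    [0,2] NP/(NP\N)   <
      [0,1] "ate" : PP
      [1,2] "sent" : (NP/(NP\N))\PP
    [2,3] "some" : NP\N
  [3,8] S\NP   <
    [3,7] PP   >
      [3,4] "built" : PP/(PP\NP)
      [4,7] PP\NP   <B
        [4,5] "chased" : S\NP
        [5,7] PP\S   >
          [5,6] "song" : (PP\S)/(PP\NP)
          [6,7] "plan" : PP\NP
    [7,8] "read" : (S\NP)\PP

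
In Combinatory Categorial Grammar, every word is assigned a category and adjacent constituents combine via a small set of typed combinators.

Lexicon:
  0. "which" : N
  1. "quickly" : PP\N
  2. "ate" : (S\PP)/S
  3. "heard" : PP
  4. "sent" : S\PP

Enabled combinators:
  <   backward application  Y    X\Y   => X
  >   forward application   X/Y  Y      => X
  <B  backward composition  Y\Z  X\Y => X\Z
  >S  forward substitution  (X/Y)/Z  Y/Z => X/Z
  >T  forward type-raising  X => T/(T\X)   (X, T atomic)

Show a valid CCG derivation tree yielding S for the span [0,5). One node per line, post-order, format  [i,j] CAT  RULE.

[0,5] S   >
  [0,1] S/(S\N)   >T
    [0,1] "which" : N
  [1,5] S\N   <B
    [1,2] "quickly" : PP\N
    [2,5] S\PP   >
      [2,3] "ate" : (S\PP)/S
      [3,5] S   <
        [3,4] "heard" : PP
        [4,5] "sent" : S\PP

[0,1] N  lex  "which"
[0,1] S/(S\N)  >T
[1,2] PP\N  lex  "quickly"
[2,3] (S\PP)/S  lex  "ate"
[3,4] PP  lex  "heard"
[4,5] S\PP  lex  "sent"
[3,5] S  <  k=4
[2,5] S\PP  >  k=3
[1,5] S\N  <B  k=2
[0,5] S  >  k=1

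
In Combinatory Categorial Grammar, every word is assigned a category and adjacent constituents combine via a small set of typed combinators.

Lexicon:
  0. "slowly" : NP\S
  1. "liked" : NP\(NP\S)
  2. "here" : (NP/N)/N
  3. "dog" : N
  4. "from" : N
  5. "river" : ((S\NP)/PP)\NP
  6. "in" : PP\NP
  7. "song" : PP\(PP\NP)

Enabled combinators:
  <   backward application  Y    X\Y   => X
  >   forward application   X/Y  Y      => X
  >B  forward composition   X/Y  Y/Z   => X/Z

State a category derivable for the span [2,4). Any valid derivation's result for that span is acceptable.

NP/N

[0,8] S   <
  [0,2] NP   <
    [0,1] "slowly" : NP\S
    [1,2] "liked" : NP\(NP\S)
  [2,8] S\NP   >
    [2,6] (S\NP)/PP   <
      [2,5] NP   >
        [2,4] NP/N   >
          [2,3] "here" : (NP/N)/N
          [3,4] "dog" : N
        [4,5] "from" : N
      [5,6] "river" : ((S\NP)/PP)\NP
    [6,8] PP   <
      [6,7] "in" : PP\NP
      [7,8] "song" : PP\(PP\NP)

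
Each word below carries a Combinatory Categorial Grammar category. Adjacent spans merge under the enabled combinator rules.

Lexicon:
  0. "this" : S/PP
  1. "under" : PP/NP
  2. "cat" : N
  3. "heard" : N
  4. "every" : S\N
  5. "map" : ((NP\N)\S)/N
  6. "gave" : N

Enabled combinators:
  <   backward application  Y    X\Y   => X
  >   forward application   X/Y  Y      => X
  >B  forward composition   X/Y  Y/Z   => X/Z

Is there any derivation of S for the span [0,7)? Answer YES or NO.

YES

[0,7] S   >
  [0,1] "this" : S/PP
  [1,7] PP   >
    [1,2] "under" : PP/NP
    [2,7] NP   <
      [2,3] "cat" : N
      [3,7] NP\N   <
        [3,5] S   <
          [3,4] "heard" : N
          [4,5] "every" : S\N
        [5,7] (NP\N)\S   >
          [5,6] "map" : ((NP\N)\S)/N
          [6,7] "gave" : N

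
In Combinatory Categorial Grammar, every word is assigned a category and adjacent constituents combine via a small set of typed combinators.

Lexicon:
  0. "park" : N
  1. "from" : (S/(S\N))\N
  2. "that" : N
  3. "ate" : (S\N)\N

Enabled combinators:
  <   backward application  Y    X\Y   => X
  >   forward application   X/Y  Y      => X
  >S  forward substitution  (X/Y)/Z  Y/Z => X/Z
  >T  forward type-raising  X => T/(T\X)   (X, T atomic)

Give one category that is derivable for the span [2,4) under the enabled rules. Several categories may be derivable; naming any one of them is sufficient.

[0,4] S   >
  [0,2] S/(S\N)   <
    [0,1] "park" : N
    [1,2] "from" : (S/(S\N))\N
  [2,4] S\N   <
    [2,3] "that" : N
    [3,4] "ate" : (S\N)\N

S\N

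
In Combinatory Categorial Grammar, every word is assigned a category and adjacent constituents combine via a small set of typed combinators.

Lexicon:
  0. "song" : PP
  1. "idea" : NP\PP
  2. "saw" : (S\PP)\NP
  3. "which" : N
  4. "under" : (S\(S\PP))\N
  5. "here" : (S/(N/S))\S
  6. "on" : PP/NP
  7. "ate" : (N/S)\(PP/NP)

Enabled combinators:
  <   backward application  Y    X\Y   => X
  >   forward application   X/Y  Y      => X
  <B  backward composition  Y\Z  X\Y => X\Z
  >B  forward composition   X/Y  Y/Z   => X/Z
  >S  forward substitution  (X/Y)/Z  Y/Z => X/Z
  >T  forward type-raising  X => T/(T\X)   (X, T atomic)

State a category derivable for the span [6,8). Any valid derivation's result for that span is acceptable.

[0,8] S   >
  [0,6] S/(N/S)   <
    [0,5] S   <
      [0,3] S\PP   <
        [0,2] NP   <
          [0,1] "song" : PP
          [1,2] "idea" : NP\PP
        [2,3] "saw" : (S\PP)\NP
      [3,5] S\(S\PP)   <
        [3,4] "which" : N
        [4,5] "under" : (S\(S\PP))\N
    [5,6] "here" : (S/(N/S))\S
  [6,8] N/S   <
    [6,7] "on" : PP/NP
    [7,8] "ate" : (N/S)\(PP/NP)

N/S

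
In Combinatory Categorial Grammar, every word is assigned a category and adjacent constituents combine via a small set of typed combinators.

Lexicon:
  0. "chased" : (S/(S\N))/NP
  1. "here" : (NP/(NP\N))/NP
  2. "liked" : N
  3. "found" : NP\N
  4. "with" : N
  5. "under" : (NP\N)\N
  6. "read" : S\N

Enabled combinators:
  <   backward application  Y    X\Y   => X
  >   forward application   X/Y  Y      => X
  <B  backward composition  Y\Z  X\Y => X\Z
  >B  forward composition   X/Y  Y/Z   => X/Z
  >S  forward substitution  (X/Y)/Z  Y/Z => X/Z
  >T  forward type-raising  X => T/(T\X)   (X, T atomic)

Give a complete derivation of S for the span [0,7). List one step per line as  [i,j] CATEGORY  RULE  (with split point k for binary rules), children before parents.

[0,1] (S/(S\N))/NP  lex  "chased"
[1,2] (NP/(NP\N))/NP  lex  "here"
[2,3] N  lex  "liked"
[2,3] NP/(NP\N)  >T
[3,4] NP\N  lex  "found"
[2,4] NP  >  k=3
[1,4] NP/(NP\N)  >  k=2
[4,5] N  lex  "with"
[5,6] (NP\N)\N  lex  "under"
[4,6] NP\N  <  k=5
[1,6] NP  >  k=4
[0,6] S/(S\N)  >  k=1
[6,7] S\N  lex  "read"
[0,7] S  >  k=6

[0,7] S   >
  [0,6] S/(S\N)   >
    [0,1] "chased" : (S/(S\N))/NP
    [1,6] NP   >
      [1,4] NP/(NP\N)   >
        [1,2] "here" : (NP/(NP\N))/NP
        [2,4] NP   >
          [2,3] NP/(NP\N)   >T
            [2,3] "liked" : N
          [3,4] "found" : NP\N
      [4,6] NP\N   <
        [4,5] "with" : N
        [5,6] "under" : (NP\N)\N
  [6,7] "read" : S\N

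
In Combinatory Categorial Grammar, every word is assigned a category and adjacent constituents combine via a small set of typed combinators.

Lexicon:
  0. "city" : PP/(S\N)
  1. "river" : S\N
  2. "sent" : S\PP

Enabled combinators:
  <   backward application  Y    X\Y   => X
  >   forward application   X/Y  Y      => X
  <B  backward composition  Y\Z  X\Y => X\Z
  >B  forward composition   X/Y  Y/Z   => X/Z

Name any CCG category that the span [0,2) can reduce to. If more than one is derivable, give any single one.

[0,3] S   <
  [0,2] PP   >
    [0,1] "city" : PP/(S\N)
    [1,2] "river" : S\N
  [2,3] "sent" : S\PP

PP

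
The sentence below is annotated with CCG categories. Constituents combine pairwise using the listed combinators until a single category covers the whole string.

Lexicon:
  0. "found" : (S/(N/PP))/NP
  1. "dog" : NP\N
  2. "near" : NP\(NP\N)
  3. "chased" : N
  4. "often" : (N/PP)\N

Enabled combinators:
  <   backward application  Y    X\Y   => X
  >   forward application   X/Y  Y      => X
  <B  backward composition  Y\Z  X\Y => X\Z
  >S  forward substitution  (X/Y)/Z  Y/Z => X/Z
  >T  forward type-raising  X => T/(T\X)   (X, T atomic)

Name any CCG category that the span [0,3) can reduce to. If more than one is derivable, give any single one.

[0,5] S   >
  [0,3] S/(N/PP)   >
    [0,1] "found" : (S/(N/PP))/NP
    [1,3] NP   <
      [1,2] "dog" : NP\N
      [2,3] "near" : NP\(NP\N)
  [3,5] N/PP   <
    [3,4] "chased" : N
    [4,5] "often" : (N/PP)\N

S/(N/PP)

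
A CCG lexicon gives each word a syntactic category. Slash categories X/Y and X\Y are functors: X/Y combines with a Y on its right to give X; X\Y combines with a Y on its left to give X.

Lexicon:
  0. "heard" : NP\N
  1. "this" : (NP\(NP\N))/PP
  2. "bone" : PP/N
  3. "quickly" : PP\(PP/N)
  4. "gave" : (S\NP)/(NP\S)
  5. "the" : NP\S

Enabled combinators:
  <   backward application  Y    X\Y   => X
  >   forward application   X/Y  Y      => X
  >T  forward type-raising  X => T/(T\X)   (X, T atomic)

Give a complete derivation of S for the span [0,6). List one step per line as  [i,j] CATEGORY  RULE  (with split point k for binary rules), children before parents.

[0,6] S   <
  [0,4] NP   <
    [0,1] "heard" : NP\N
    [1,4] NP\(NP\N)   >
      [1,2] "this" : (NP\(NP\N))/PP
      [2,4] PP   <
        [2,3] "bone" : PP/N
        [3,4] "quickly" : PP\(PP/N)
  [4,6] S\NP   >
    [4,5] "gave" : (S\NP)/(NP\S)
    [5,6] "the" : NP\S

[0,1] NP\N  lex  "heard"
[1,2] (NP\(NP\N))/PP  lex  "this"
[2,3] PP/N  lex  "bone"
[3,4] PP\(PP/N)  lex  "quickly"
[2,4] PP  <  k=3
[1,4] NP\(NP\N)  >  k=2
[0,4] NP  <  k=1
[4,5] (S\NP)/(NP\S)  lex  "gave"
[5,6] NP\S  lex  "the"
[4,6] S\NP  >  k=5
[0,6] S  <  k=4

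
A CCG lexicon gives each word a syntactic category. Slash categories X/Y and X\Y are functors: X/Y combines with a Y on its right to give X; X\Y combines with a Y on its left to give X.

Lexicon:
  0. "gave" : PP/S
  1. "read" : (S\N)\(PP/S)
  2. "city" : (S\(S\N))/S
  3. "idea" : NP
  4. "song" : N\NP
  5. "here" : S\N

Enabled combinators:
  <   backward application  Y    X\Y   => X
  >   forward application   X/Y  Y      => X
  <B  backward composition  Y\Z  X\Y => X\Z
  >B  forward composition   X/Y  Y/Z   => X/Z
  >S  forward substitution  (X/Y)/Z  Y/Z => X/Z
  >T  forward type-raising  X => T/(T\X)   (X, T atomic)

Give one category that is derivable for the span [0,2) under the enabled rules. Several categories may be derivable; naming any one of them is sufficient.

S\N

[0,6] S   <
  [0,2] S\N   <
    [0,1] "gave" : PP/S
    [1,2] "read" : (S\N)\(PP/S)
  [2,6] S\(S\N)   >
    [2,3] "city" : (S\(S\N))/S
    [3,6] S   <
      [3,5] N   <
        [3,4] "idea" : NP
        [4,5] "song" : N\NP
      [5,6] "here" : S\N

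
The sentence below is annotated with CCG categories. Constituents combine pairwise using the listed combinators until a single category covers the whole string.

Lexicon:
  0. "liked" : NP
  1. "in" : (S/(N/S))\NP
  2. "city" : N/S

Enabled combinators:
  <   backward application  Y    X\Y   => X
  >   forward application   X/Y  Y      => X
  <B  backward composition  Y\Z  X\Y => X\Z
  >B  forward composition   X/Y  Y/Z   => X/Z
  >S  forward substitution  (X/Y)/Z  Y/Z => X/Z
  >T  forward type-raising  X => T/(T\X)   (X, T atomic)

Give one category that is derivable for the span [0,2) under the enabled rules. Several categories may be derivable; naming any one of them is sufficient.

S/(N/S)

[0,3] S   >
  [0,2] S/(N/S)   <
    [0,1] "liked" : NP
    [1,2] "in" : (S/(N/S))\NP
  [2,3] "city" : N/S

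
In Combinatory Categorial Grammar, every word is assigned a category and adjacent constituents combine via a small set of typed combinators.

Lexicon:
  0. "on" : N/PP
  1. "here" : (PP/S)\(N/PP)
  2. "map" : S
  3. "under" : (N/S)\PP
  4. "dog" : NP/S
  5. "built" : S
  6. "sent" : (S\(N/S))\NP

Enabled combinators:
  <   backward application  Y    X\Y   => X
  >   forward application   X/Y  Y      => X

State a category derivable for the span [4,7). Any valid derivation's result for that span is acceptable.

S\(N/S)

[0,7] S   <
  [0,4] N/S   <
    [0,3] PP   >
      [0,2] PP/S   <
        [0,1] "on" : N/PP
        [1,2] "here" : (PP/S)\(N/PP)
      [2,3] "map" : S
    [3,4] "under" : (N/S)\PP
  [4,7] S\(N/S)   <
    [4,6] NP   >
      [4,5] "dog" : NP/S
      [5,6] "built" : S
    [6,7] "sent" : (S\(N/S))\NP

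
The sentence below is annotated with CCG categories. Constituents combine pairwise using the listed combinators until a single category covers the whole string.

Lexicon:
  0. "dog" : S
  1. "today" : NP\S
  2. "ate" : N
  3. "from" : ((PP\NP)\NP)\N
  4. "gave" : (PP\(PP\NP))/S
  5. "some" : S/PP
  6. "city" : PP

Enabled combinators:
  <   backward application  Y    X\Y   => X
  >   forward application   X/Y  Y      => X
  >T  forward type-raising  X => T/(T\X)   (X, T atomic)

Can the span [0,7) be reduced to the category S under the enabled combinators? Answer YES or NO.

NO

S NP\S N ((PP\NP)\NP)\N (PP\(PP\NP))/S S/PP PP
CKY chart[0,7] = {N/(N\PP), NP/(NP\PP), PP, PP/(PP\PP), S/(S\PP)}; S ∉ chart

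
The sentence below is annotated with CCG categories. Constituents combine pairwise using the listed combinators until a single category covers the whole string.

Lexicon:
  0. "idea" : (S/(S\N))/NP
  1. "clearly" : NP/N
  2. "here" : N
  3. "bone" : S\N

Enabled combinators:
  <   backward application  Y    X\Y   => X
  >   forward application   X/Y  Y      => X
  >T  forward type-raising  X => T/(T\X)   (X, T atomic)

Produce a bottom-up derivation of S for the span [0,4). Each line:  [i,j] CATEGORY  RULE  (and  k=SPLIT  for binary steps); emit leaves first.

[0,4] S   >
  [0,3] S/(S\N)   >
    [0,1] "idea" : (S/(S\N))/NP
    [1,3] NP   >
      [1,2] "clearly" : NP/N
      [2,3] "here" : N
  [3,4] "bone" : S\N

[0,1] (S/(S\N))/NP  lex  "idea"
[1,2] NP/N  lex  "clearly"
[2,3] N  lex  "here"
[1,3] NP  >  k=2
[0,3] S/(S\N)  >  k=1
[3,4] S\N  lex  "bone"
[0,4] S  >  k=3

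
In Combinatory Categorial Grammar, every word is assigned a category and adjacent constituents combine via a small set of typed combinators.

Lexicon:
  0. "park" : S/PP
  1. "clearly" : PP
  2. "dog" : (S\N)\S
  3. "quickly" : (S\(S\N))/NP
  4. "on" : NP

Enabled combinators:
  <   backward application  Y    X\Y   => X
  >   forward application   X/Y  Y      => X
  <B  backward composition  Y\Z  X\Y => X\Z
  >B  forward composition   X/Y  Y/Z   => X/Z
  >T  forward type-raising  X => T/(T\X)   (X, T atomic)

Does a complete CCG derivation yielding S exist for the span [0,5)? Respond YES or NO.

[0,5] S   <
  [0,3] S\N   <
    [0,2] S   >
      [0,1] "park" : S/PP
      [1,2] "clearly" : PP
    [2,3] "dog" : (S\N)\S
  [3,5] S\(S\N)   >
    [3,4] "quickly" : (S\(S\N))/NP
    [4,5] "on" : NP

YES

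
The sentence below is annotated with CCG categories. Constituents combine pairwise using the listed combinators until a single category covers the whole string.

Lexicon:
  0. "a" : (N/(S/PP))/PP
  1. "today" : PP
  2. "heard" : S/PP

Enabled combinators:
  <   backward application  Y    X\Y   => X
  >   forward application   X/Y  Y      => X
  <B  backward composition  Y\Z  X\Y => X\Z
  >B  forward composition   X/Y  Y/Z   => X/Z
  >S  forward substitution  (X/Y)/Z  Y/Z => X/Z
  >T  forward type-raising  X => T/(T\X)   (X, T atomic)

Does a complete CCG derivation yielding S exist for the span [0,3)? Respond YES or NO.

NO

(N/(S/PP))/PP PP S/PP
CKY chart[0,3] = {N, N/(N\N), NP/(NP\N), PP/(PP\N), S/(S\N)}; S ∉ chart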